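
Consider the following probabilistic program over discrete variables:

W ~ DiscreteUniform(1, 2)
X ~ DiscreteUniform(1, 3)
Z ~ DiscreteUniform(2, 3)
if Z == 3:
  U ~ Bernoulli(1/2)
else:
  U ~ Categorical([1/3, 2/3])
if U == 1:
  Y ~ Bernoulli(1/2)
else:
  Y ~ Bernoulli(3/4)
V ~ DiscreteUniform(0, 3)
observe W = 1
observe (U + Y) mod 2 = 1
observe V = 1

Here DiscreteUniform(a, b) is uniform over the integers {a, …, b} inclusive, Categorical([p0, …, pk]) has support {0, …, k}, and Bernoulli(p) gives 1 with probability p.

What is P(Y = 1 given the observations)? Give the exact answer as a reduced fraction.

P(Y = 1 | obs) = 15/29

Enumerate traces; 12 have nonzero weight after conditioning:
  (W=1, X=1, Z=2, U=0, Y=1, V=1) weight 1/192
  (W=1, X=1, Z=2, U=1, Y=0, V=1) weight 1/144
  (W=1, X=1, Z=3, U=0, Y=1, V=1) weight 1/128
  (W=1, X=1, Z=3, U=1, Y=0, V=1) weight 1/192
  (W=1, X=2, Z=2, U=0, Y=1, V=1) weight 1/192
  (W=1, X=2, Z=2, U=1, Y=0, V=1) weight 1/144
  (W=1, X=2, Z=3, U=0, Y=1, V=1) weight 1/128
  (W=1, X=2, Z=3, U=1, Y=0, V=1) weight 1/192
  … 4 more
Group by Y:
  weight(Y=0) = 7/192
  weight(Y=1) = 5/128
Total weight = 7/192 + 5/128 = 29/384
P(Y=0 | obs) = 7/192 / 29/384 = 14/29
P(Y=1 | obs) = 5/128 / 29/384 = 15/29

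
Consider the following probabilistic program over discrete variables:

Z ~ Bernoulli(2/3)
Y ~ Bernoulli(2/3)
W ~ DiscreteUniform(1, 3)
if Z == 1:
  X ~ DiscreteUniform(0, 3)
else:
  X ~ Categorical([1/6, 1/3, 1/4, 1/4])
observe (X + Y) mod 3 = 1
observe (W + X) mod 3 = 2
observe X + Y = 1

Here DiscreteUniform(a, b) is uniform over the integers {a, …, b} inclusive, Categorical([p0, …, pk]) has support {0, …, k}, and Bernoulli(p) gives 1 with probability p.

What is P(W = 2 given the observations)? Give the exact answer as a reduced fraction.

P(W = 2 | obs) = 8/13

Enumerate traces; 4 have nonzero weight after conditioning:
  (Z=0, Y=0, W=1, X=1) weight 1/81
  (Z=0, Y=1, W=2, X=0) weight 1/81
  (Z=1, Y=0, W=1, X=1) weight 1/54
  (Z=1, Y=1, W=2, X=0) weight 1/27
Group by W:
  weight(W=1) = 5/162
  weight(W=2) = 4/81
Total weight = 5/162 + 4/81 = 13/162
P(W=1 | obs) = 5/162 / 13/162 = 5/13
P(W=2 | obs) = 4/81 / 13/162 = 8/13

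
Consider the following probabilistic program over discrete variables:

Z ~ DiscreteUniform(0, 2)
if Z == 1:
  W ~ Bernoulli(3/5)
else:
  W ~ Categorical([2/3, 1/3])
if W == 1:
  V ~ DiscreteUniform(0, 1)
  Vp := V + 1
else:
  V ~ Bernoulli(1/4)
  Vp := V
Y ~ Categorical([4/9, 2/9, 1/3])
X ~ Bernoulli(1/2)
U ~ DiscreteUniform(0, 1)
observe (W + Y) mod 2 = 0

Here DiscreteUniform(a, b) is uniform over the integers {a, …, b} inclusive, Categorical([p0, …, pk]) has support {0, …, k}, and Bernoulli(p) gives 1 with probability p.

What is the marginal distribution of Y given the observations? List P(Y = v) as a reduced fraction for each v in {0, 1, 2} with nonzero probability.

Enumerate traces; 72 have nonzero weight after conditioning:
  (Z=0, W=0, V=0, Y=0, X=0, U=0) weight 1/54
  (Z=0, W=0, V=0, Y=0, X=0, U=1) weight 1/54
  (Z=0, W=0, V=0, Y=0, X=1, U=0) weight 1/54
  (Z=0, W=0, V=0, Y=0, X=1, U=1) weight 1/54
  (Z=0, W=0, V=0, Y=2, X=0, U=0) weight 1/72
  (Z=0, W=0, V=0, Y=2, X=0, U=1) weight 1/72
  (Z=0, W=0, V=0, Y=2, X=1, U=0) weight 1/72
  (Z=0, W=0, V=0, Y=2, X=1, U=1) weight 1/72
  (Z=0, W=1, V=0, Y=1, X=0, U=0) weight 1/324
  … 63 more
Group by Y:
  weight(Y=0) = 104/405
  weight(Y=1) = 38/405
  weight(Y=2) = 26/135
Total weight = 104/405 + 38/405 + 26/135 = 44/81
P(Y=0 | obs) = 104/405 / 44/81 = 26/55
P(Y=1 | obs) = 38/405 / 44/81 = 19/110
P(Y=2 | obs) = 26/135 / 44/81 = 39/110

P(Y=0) = 26/55, P(Y=1) = 19/110, P(Y=2) = 39/110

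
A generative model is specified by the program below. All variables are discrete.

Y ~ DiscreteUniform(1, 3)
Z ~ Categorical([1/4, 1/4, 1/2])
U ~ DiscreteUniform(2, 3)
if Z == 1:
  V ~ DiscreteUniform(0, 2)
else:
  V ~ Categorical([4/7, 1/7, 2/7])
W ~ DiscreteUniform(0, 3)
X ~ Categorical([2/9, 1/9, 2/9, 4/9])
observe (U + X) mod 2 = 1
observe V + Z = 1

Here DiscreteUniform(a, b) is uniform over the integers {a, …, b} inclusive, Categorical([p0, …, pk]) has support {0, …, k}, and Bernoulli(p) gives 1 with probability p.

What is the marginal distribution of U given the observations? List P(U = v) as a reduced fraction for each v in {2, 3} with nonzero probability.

Enumerate traces; 96 have nonzero weight after conditioning:
  (Y=1, Z=0, U=2, V=1, W=0, X=1) weight 1/6048
  (Y=1, Z=0, U=2, V=1, W=0, X=3) weight 1/1512
  (Y=1, Z=0, U=2, V=1, W=1, X=1) weight 1/6048
  (Y=1, Z=0, U=2, V=1, W=1, X=3) weight 1/1512
  (Y=1, Z=0, U=2, V=1, W=2, X=1) weight 1/6048
  (Y=1, Z=0, U=2, V=1, W=2, X=3) weight 1/1512
  (Y=1, Z=0, U=2, V=1, W=3, X=1) weight 1/6048
  (Y=1, Z=0, U=2, V=1, W=3, X=3) weight 1/1512
  (Y=1, Z=0, U=3, V=1, W=0, X=0) weight 1/3024
  … 87 more
Group by U:
  weight(U=2) = 25/756
  weight(U=3) = 5/189
Total weight = 25/756 + 5/189 = 5/84
P(U=2 | obs) = 25/756 / 5/84 = 5/9
P(U=3 | obs) = 5/189 / 5/84 = 4/9

P(U=2) = 5/9, P(U=3) = 4/9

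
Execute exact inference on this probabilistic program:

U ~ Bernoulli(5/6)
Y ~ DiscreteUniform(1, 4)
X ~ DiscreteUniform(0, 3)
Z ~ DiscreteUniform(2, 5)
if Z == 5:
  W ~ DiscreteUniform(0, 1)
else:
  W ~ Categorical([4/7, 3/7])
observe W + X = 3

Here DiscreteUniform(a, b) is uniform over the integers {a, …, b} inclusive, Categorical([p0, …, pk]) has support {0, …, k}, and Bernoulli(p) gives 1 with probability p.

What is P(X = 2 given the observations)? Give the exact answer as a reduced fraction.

Enumerate traces; 64 have nonzero weight after conditioning:
  (U=0, Y=1, X=2, Z=2, W=1) weight 1/896
  (U=0, Y=1, X=2, Z=3, W=1) weight 1/896
  (U=0, Y=1, X=2, Z=4, W=1) weight 1/896
  (U=0, Y=1, X=2, Z=5, W=1) weight 1/768
  (U=0, Y=1, X=3, Z=2, W=0) weight 1/672
  (U=0, Y=1, X=3, Z=3, W=0) weight 1/672
  (U=0, Y=1, X=3, Z=4, W=0) weight 1/672
  (U=0, Y=1, X=3, Z=5, W=0) weight 1/768
  … 56 more
Group by X:
  weight(X=2) = 25/224
  weight(X=3) = 31/224
Total weight = 25/224 + 31/224 = 1/4
P(X=2 | obs) = 25/224 / 1/4 = 25/56
P(X=3 | obs) = 31/224 / 1/4 = 31/56

P(X = 2 | obs) = 25/56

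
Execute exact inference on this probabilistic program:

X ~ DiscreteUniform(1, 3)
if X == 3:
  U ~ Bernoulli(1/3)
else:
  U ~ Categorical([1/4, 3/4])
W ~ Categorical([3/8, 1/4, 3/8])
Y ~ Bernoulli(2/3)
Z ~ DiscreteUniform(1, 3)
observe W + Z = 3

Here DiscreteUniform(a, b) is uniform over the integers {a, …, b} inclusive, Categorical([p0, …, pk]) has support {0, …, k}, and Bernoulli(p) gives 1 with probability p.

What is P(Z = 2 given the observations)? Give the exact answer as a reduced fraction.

P(Z = 2 | obs) = 1/4

Enumerate traces; 36 have nonzero weight after conditioning:
  (X=1, U=0, W=0, Y=0, Z=3) weight 1/288
  (X=1, U=0, W=0, Y=1, Z=3) weight 1/144
  (X=1, U=0, W=1, Y=0, Z=2) weight 1/432
  (X=1, U=0, W=1, Y=1, Z=2) weight 1/216
  (X=1, U=0, W=2, Y=0, Z=1) weight 1/288
  (X=1, U=0, W=2, Y=1, Z=1) weight 1/144
  (X=1, U=1, W=0, Y=0, Z=3) weight 1/96
  (X=1, U=1, W=0, Y=1, Z=3) weight 1/48
  … 28 more
Group by Z:
  weight(Z=1) = 1/8
  weight(Z=2) = 1/12
  weight(Z=3) = 1/8
Total weight = 1/8 + 1/12 + 1/8 = 1/3
P(Z=1 | obs) = 1/8 / 1/3 = 3/8
P(Z=2 | obs) = 1/12 / 1/3 = 1/4
P(Z=3 | obs) = 1/8 / 1/3 = 3/8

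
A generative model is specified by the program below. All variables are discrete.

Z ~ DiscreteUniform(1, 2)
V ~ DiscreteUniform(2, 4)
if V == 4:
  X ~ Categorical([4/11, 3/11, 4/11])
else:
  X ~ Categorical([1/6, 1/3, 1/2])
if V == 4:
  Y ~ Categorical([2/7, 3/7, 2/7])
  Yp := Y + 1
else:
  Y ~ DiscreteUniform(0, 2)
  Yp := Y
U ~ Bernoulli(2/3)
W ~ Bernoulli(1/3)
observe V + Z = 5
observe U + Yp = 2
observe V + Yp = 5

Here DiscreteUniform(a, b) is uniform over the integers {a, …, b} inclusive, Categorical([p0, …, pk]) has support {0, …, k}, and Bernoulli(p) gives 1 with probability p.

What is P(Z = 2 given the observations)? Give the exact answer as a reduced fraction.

P(Z = 2 | obs) = 7/19

Enumerate traces; 12 have nonzero weight after conditioning:
  (Z=1, V=4, X=0, Y=0, U=1, W=0) weight 16/2079
  (Z=1, V=4, X=0, Y=0, U=1, W=1) weight 8/2079
  (Z=1, V=4, X=1, Y=0, U=1, W=0) weight 4/693
  (Z=1, V=4, X=1, Y=0, U=1, W=1) weight 2/693
  (Z=1, V=4, X=2, Y=0, U=1, W=0) weight 16/2079
  (Z=1, V=4, X=2, Y=0, U=1, W=1) weight 8/2079
  (Z=2, V=3, X=0, Y=2, U=0, W=0) weight 1/486
  (Z=2, V=3, X=0, Y=2, U=0, W=1) weight 1/972
  … 4 more
Group by Z:
  weight(Z=1) = 2/63
  weight(Z=2) = 1/54
Total weight = 2/63 + 1/54 = 19/378
P(Z=1 | obs) = 2/63 / 19/378 = 12/19
P(Z=2 | obs) = 1/54 / 19/378 = 7/19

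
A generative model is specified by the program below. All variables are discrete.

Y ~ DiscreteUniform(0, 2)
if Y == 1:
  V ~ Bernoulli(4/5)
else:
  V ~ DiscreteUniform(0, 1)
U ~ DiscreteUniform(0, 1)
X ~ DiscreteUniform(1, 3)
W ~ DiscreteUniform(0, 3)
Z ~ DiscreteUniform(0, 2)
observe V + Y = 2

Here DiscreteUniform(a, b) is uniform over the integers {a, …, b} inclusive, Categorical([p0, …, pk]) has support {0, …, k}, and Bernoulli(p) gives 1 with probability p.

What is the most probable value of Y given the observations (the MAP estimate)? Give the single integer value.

Enumerate traces; 144 have nonzero weight after conditioning:
  (Y=1, V=1, U=0, X=1, W=0, Z=0) weight 1/270
  (Y=1, V=1, U=0, X=1, W=0, Z=1) weight 1/270
  (Y=1, V=1, U=0, X=1, W=0, Z=2) weight 1/270
  (Y=1, V=1, U=0, X=1, W=1, Z=0) weight 1/270
  (Y=1, V=1, U=0, X=1, W=1, Z=1) weight 1/270
  (Y=1, V=1, U=0, X=1, W=1, Z=2) weight 1/270
  (Y=1, V=1, U=0, X=1, W=2, Z=0) weight 1/270
  (Y=1, V=1, U=0, X=1, W=2, Z=1) weight 1/270
  (Y=2, V=0, U=0, X=1, W=0, Z=0) weight 1/432
  … 135 more
Group by Y:
  weight(Y=1) = 4/15
  weight(Y=2) = 1/6
Total weight = 4/15 + 1/6 = 13/30
P(Y=1 | obs) = 4/15 / 13/30 = 8/13
P(Y=2 | obs) = 1/6 / 13/30 = 5/13
argmax = 1

argmax_v P(Y = v | obs) = 1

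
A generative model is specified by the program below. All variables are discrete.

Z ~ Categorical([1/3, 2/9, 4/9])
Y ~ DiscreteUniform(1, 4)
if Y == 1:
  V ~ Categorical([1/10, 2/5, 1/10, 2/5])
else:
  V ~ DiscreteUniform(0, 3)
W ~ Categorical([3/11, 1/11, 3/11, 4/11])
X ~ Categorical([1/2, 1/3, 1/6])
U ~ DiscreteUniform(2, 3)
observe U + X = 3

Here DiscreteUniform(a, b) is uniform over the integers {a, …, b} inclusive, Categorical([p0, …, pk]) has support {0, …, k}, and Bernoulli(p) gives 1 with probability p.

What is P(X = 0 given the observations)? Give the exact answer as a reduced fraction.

Enumerate traces; 384 have nonzero weight after conditioning:
  (Z=0, Y=1, V=0, W=0, X=0, U=3) weight 1/1760
  (Z=0, Y=1, V=0, W=0, X=1, U=2) weight 1/2640
  (Z=0, Y=1, V=0, W=1, X=0, U=3) weight 1/5280
  (Z=0, Y=1, V=0, W=1, X=1, U=2) weight 1/7920
  (Z=0, Y=1, V=0, W=2, X=0, U=3) weight 1/1760
  (Z=0, Y=1, V=0, W=2, X=1, U=2) weight 1/2640
  (Z=0, Y=1, V=0, W=3, X=0, U=3) weight 1/1320
  (Z=0, Y=1, V=0, W=3, X=1, U=2) weight 1/1980
  … 376 more
Group by X:
  weight(X=0) = 1/4
  weight(X=1) = 1/6
Total weight = 1/4 + 1/6 = 5/12
P(X=0 | obs) = 1/4 / 5/12 = 3/5
P(X=1 | obs) = 1/6 / 5/12 = 2/5

P(X = 0 | obs) = 3/5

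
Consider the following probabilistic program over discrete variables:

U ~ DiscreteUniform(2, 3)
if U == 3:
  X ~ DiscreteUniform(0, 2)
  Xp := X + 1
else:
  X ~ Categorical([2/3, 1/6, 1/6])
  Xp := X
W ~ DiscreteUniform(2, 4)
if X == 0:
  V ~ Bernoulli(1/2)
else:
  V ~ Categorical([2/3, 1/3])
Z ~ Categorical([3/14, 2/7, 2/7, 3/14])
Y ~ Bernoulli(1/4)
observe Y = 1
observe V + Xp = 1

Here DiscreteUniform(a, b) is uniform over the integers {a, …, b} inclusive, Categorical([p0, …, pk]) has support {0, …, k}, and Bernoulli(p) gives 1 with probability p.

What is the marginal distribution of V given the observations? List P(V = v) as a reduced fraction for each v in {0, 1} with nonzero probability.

P(V=0) = 5/11, P(V=1) = 6/11

Enumerate traces; 36 have nonzero weight after conditioning:
  (U=2, X=0, W=2, V=1, Z=0, Y=1) weight 1/336
  (U=2, X=0, W=2, V=1, Z=1, Y=1) weight 1/252
  (U=2, X=0, W=2, V=1, Z=2, Y=1) weight 1/252
  (U=2, X=0, W=2, V=1, Z=3, Y=1) weight 1/336
  (U=2, X=0, W=3, V=1, Z=0, Y=1) weight 1/336
  (U=2, X=0, W=3, V=1, Z=1, Y=1) weight 1/252
  (U=2, X=0, W=3, V=1, Z=2, Y=1) weight 1/252
  (U=2, X=0, W=3, V=1, Z=3, Y=1) weight 1/336
  (U=2, X=1, W=2, V=0, Z=0, Y=1) weight 1/1008
  … 27 more
Group by V:
  weight(V=0) = 5/144
  weight(V=1) = 1/24
Total weight = 5/144 + 1/24 = 11/144
P(V=0 | obs) = 5/144 / 11/144 = 5/11
P(V=1 | obs) = 1/24 / 11/144 = 6/11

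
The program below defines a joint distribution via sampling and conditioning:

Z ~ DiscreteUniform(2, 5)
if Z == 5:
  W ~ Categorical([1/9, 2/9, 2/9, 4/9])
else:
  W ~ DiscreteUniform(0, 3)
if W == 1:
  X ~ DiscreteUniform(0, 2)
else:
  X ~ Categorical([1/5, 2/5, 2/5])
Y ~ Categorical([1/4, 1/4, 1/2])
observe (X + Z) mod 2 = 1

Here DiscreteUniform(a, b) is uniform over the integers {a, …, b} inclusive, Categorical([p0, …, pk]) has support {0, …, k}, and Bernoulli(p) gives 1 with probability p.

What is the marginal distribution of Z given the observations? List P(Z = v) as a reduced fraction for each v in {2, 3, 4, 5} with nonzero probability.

P(Z=2) = 207/1079, P(Z=3) = 333/1079, P(Z=4) = 207/1079, P(Z=5) = 4/13

Enumerate traces; 72 have nonzero weight after conditioning:
  (Z=2, W=0, X=1, Y=0) weight 1/160
  (Z=2, W=0, X=1, Y=1) weight 1/160
  (Z=2, W=0, X=1, Y=2) weight 1/80
  (Z=2, W=1, X=1, Y=0) weight 1/192
  (Z=2, W=1, X=1, Y=1) weight 1/192
  (Z=2, W=1, X=1, Y=2) weight 1/96
  (Z=2, W=2, X=1, Y=0) weight 1/160
  (Z=2, W=2, X=1, Y=1) weight 1/160
  (Z=3, W=0, X=0, Y=0) weight 1/320
  (Z=4, W=0, X=1, Y=0) weight 1/160
  … 62 more
Group by Z:
  weight(Z=2) = 23/240
  weight(Z=3) = 37/240
  weight(Z=4) = 23/240
  weight(Z=5) = 83/540
Total weight = 23/240 + 37/240 + 23/240 + 83/540 = 1079/2160
P(Z=2 | obs) = 23/240 / 1079/2160 = 207/1079
P(Z=3 | obs) = 37/240 / 1079/2160 = 333/1079
P(Z=4 | obs) = 23/240 / 1079/2160 = 207/1079
P(Z=5 | obs) = 83/540 / 1079/2160 = 4/13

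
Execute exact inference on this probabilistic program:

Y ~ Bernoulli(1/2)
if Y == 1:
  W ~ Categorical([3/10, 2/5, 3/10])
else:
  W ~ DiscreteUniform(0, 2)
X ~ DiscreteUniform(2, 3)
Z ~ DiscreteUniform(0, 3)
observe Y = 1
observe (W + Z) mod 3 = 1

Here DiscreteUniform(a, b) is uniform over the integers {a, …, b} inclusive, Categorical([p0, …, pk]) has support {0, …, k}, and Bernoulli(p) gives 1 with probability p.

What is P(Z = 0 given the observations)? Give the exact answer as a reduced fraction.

Enumerate traces; 8 have nonzero weight after conditioning:
  (Y=1, W=0, X=2, Z=1) weight 3/160
  (Y=1, W=0, X=3, Z=1) weight 3/160
  (Y=1, W=1, X=2, Z=0) weight 1/40
  (Y=1, W=1, X=2, Z=3) weight 1/40
  (Y=1, W=1, X=3, Z=0) weight 1/40
  (Y=1, W=1, X=3, Z=3) weight 1/40
  (Y=1, W=2, X=2, Z=2) weight 3/160
  (Y=1, W=2, X=3, Z=2) weight 3/160
Group by Z:
  weight(Z=0) = 1/20
  weight(Z=1) = 3/80
  weight(Z=2) = 3/80
  weight(Z=3) = 1/20
Total weight = 1/20 + 3/80 + 3/80 + 1/20 = 7/40
P(Z=0 | obs) = 1/20 / 7/40 = 2/7
P(Z=1 | obs) = 3/80 / 7/40 = 3/14
P(Z=2 | obs) = 3/80 / 7/40 = 3/14
P(Z=3 | obs) = 1/20 / 7/40 = 2/7

P(Z = 0 | obs) = 2/7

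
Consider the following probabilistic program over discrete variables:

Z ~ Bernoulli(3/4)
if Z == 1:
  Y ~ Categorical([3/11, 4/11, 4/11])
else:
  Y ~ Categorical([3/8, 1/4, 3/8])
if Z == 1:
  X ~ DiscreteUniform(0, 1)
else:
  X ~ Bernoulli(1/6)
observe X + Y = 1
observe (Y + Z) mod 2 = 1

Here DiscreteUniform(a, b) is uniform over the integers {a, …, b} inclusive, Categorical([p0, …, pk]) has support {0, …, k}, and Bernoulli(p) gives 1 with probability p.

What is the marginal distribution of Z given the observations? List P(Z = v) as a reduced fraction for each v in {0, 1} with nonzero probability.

P(Z=0) = 55/163, P(Z=1) = 108/163

Enumerate traces; 2 have nonzero weight after conditioning:
  (Z=0, Y=1, X=0) weight 5/96
  (Z=1, Y=0, X=1) weight 9/88
Group by Z:
  weight(Z=0) = 5/96
  weight(Z=1) = 9/88
Total weight = 5/96 + 9/88 = 163/1056
P(Z=0 | obs) = 5/96 / 163/1056 = 55/163
P(Z=1 | obs) = 9/88 / 163/1056 = 108/163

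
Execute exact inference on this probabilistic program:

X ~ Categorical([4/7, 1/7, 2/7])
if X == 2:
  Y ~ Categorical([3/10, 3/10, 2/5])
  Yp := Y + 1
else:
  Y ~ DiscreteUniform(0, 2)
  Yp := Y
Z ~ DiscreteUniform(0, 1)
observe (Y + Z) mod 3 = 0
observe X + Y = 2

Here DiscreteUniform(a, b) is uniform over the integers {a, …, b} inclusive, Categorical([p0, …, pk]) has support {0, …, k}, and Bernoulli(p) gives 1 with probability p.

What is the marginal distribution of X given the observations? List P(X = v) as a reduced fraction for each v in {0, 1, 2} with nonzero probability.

P(X=0) = 20/29, P(X=2) = 9/29

Enumerate traces; 2 have nonzero weight after conditioning:
  (X=0, Y=2, Z=1) weight 2/21
  (X=2, Y=0, Z=0) weight 3/70
Group by X:
  weight(X=0) = 2/21
  weight(X=2) = 3/70
Total weight = 2/21 + 3/70 = 29/210
P(X=0 | obs) = 2/21 / 29/210 = 20/29
P(X=2 | obs) = 3/70 / 29/210 = 9/29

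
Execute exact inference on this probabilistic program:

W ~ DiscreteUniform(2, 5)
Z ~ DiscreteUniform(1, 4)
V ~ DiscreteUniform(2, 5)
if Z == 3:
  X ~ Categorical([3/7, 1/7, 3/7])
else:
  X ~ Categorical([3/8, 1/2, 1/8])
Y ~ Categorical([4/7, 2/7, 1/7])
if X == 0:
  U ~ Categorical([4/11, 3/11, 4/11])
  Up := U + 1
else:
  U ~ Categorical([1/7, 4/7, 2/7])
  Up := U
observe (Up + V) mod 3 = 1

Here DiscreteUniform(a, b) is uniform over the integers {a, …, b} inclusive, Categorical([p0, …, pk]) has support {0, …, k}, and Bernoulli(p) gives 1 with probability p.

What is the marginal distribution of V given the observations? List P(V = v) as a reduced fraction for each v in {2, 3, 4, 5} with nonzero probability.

Enumerate traces; 576 have nonzero weight after conditioning:
  (W=2, Z=1, V=2, X=0, Y=0, U=1) weight 9/9856
  (W=2, Z=1, V=2, X=0, Y=1, U=1) weight 9/19712
  (W=2, Z=1, V=2, X=0, Y=2, U=1) weight 9/39424
  (W=2, Z=1, V=2, X=1, Y=0, U=2) weight 1/784
  (W=2, Z=1, V=2, X=1, Y=1, U=2) weight 1/1568
  (W=2, Z=1, V=2, X=1, Y=2, U=2) weight 1/3136
  (W=2, Z=1, V=2, X=2, Y=0, U=2) weight 1/3136
  (W=2, Z=1, V=2, X=2, Y=1, U=2) weight 1/6272
  (W=2, Z=1, V=3, X=0, Y=0, U=0) weight 3/2464
  (W=2, Z=1, V=4, X=0, Y=0, U=2) weight 3/2464
  … 566 more
Group by V:
  weight(V=2) = 4841/68992
  weight(V=3) = 529/4312
  weight(V=4) = 3943/68992
  weight(V=5) = 4841/68992
Total weight = 4841/68992 + 529/4312 + 3943/68992 + 4841/68992 = 22089/68992
P(V=2 | obs) = 4841/68992 / 22089/68992 = 4841/22089
P(V=3 | obs) = 529/4312 / 22089/68992 = 8464/22089
P(V=4 | obs) = 3943/68992 / 22089/68992 = 3943/22089
P(V=5 | obs) = 4841/68992 / 22089/68992 = 4841/22089

P(V=2) = 4841/22089, P(V=3) = 8464/22089, P(V=4) = 3943/22089, P(V=5) = 4841/22089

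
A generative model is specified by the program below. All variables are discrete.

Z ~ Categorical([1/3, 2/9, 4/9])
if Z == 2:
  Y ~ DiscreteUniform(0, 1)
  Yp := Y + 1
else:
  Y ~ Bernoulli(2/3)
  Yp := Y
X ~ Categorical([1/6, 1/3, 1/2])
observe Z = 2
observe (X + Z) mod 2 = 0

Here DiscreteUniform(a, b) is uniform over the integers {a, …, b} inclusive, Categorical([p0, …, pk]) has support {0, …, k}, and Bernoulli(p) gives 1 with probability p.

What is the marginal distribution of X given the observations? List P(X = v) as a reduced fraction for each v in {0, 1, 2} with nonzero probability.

Enumerate traces; 4 have nonzero weight after conditioning:
  (Z=2, Y=0, X=0) weight 1/27
  (Z=2, Y=0, X=2) weight 1/9
  (Z=2, Y=1, X=0) weight 1/27
  (Z=2, Y=1, X=2) weight 1/9
Group by X:
  weight(X=0) = 2/27
  weight(X=2) = 2/9
Total weight = 2/27 + 2/9 = 8/27
P(X=0 | obs) = 2/27 / 8/27 = 1/4
P(X=2 | obs) = 2/9 / 8/27 = 3/4

P(X=0) = 1/4, P(X=2) = 3/4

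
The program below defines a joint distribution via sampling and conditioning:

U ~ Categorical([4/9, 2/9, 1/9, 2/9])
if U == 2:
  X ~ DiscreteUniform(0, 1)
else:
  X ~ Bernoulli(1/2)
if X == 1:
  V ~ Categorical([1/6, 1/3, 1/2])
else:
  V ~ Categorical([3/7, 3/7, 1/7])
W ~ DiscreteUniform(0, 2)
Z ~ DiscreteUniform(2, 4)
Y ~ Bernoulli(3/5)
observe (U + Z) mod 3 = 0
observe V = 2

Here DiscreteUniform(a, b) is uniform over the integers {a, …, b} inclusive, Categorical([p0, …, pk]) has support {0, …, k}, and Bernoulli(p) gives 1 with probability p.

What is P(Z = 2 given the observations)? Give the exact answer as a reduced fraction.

Enumerate traces; 48 have nonzero weight after conditioning:
  (U=0, X=0, V=2, W=0, Z=3, Y=0) weight 4/2835
  (U=0, X=0, V=2, W=0, Z=3, Y=1) weight 2/945
  (U=0, X=0, V=2, W=1, Z=3, Y=0) weight 4/2835
  (U=0, X=0, V=2, W=1, Z=3, Y=1) weight 2/945
  (U=0, X=0, V=2, W=2, Z=3, Y=0) weight 4/2835
  (U=0, X=0, V=2, W=2, Z=3, Y=1) weight 2/945
  (U=0, X=1, V=2, W=0, Z=3, Y=0) weight 2/405
  (U=0, X=1, V=2, W=0, Z=3, Y=1) weight 1/135
  (U=1, X=0, V=2, W=0, Z=2, Y=0) weight 2/2835
  (U=2, X=0, V=2, W=0, Z=4, Y=0) weight 1/2835
  … 38 more
Group by Z:
  weight(Z=2) = 1/42
  weight(Z=3) = 1/14
  weight(Z=4) = 1/84
Total weight = 1/42 + 1/14 + 1/84 = 3/28
P(Z=2 | obs) = 1/42 / 3/28 = 2/9
P(Z=3 | obs) = 1/14 / 3/28 = 2/3
P(Z=4 | obs) = 1/84 / 3/28 = 1/9

P(Z = 2 | obs) = 2/9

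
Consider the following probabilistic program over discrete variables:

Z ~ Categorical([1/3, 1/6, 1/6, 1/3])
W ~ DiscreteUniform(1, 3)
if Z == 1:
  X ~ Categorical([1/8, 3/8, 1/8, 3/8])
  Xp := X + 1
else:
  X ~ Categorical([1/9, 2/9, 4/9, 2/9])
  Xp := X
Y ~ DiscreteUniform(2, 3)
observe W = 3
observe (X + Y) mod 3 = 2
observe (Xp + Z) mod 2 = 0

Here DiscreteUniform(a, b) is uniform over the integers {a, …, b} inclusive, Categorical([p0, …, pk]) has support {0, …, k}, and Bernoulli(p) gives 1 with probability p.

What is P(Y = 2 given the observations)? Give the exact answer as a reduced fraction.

Enumerate traces; 7 have nonzero weight after conditioning:
  (Z=0, W=3, X=0, Y=2) weight 1/162
  (Z=0, W=3, X=2, Y=3) weight 2/81
  (Z=1, W=3, X=0, Y=2) weight 1/288
  (Z=1, W=3, X=2, Y=3) weight 1/288
  (Z=2, W=3, X=0, Y=2) weight 1/324
  (Z=2, W=3, X=2, Y=3) weight 1/81
  (Z=3, W=3, X=3, Y=2) weight 1/81
Group by Y:
  weight(Y=2) = 65/2592
  weight(Y=3) = 35/864
Total weight = 65/2592 + 35/864 = 85/1296
P(Y=2 | obs) = 65/2592 / 85/1296 = 13/34
P(Y=3 | obs) = 35/864 / 85/1296 = 21/34

P(Y = 2 | obs) = 13/34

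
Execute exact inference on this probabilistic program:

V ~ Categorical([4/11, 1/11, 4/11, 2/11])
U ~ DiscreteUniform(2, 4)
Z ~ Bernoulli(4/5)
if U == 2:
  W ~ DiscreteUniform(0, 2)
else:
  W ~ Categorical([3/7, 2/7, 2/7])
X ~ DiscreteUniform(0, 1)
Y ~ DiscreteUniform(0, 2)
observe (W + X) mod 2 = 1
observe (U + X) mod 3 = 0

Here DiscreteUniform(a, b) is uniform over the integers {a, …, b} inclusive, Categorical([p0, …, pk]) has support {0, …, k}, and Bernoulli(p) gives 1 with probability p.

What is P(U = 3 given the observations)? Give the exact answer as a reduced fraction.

P(U = 3 | obs) = 3/10

Enumerate traces; 72 have nonzero weight after conditioning:
  (V=0, U=2, Z=0, W=0, X=1, Y=0) weight 2/1485
  (V=0, U=2, Z=0, W=0, X=1, Y=1) weight 2/1485
  (V=0, U=2, Z=0, W=0, X=1, Y=2) weight 2/1485
  (V=0, U=2, Z=0, W=2, X=1, Y=0) weight 2/1485
  (V=0, U=2, Z=0, W=2, X=1, Y=1) weight 2/1485
  (V=0, U=2, Z=0, W=2, X=1, Y=2) weight 2/1485
  (V=0, U=2, Z=1, W=0, X=1, Y=0) weight 8/1485
  (V=0, U=2, Z=1, W=0, X=1, Y=1) weight 8/1485
  (V=0, U=3, Z=0, W=1, X=0, Y=0) weight 4/3465
  … 63 more
Group by U:
  weight(U=2) = 1/9
  weight(U=3) = 1/21
Total weight = 1/9 + 1/21 = 10/63
P(U=2 | obs) = 1/9 / 10/63 = 7/10
P(U=3 | obs) = 1/21 / 10/63 = 3/10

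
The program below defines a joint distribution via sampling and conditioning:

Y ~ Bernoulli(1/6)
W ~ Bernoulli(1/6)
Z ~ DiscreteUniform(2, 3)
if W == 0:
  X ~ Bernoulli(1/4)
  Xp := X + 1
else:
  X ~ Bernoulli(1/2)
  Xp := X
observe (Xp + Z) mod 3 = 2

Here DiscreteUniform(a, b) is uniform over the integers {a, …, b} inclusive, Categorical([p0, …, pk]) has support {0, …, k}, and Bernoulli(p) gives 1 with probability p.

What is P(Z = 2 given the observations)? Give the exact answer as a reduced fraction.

Enumerate traces; 4 have nonzero weight after conditioning:
  (Y=0, W=0, Z=3, X=1) weight 25/288
  (Y=0, W=1, Z=2, X=0) weight 5/144
  (Y=1, W=0, Z=3, X=1) weight 5/288
  (Y=1, W=1, Z=2, X=0) weight 1/144
Group by Z:
  weight(Z=2) = 1/24
  weight(Z=3) = 5/48
Total weight = 1/24 + 5/48 = 7/48
P(Z=2 | obs) = 1/24 / 7/48 = 2/7
P(Z=3 | obs) = 5/48 / 7/48 = 5/7

P(Z = 2 | obs) = 2/7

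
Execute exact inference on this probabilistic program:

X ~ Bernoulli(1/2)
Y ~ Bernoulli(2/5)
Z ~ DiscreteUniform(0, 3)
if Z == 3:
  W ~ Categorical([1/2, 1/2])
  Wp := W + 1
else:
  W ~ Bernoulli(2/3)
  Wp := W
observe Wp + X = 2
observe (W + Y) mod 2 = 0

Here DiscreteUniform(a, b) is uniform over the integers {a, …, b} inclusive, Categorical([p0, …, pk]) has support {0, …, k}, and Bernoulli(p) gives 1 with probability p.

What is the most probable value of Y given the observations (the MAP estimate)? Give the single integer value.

argmax_v P(Y = v | obs) = 1

Enumerate traces; 5 have nonzero weight after conditioning:
  (X=0, Y=1, Z=3, W=1) weight 1/40
  (X=1, Y=0, Z=3, W=0) weight 3/80
  (X=1, Y=1, Z=0, W=1) weight 1/30
  (X=1, Y=1, Z=1, W=1) weight 1/30
  (X=1, Y=1, Z=2, W=1) weight 1/30
Group by Y:
  weight(Y=0) = 3/80
  weight(Y=1) = 1/8
Total weight = 3/80 + 1/8 = 13/80
P(Y=0 | obs) = 3/80 / 13/80 = 3/13
P(Y=1 | obs) = 1/8 / 13/80 = 10/13
argmax = 1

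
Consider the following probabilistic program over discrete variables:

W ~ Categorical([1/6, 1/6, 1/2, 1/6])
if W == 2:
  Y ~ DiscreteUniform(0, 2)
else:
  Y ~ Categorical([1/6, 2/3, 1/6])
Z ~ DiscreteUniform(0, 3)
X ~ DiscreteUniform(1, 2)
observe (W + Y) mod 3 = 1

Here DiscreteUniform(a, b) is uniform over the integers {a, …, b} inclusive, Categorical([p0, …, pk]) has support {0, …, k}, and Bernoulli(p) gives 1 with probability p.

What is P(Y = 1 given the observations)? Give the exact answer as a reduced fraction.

Enumerate traces; 32 have nonzero weight after conditioning:
  (W=0, Y=1, Z=0, X=1) weight 1/72
  (W=0, Y=1, Z=0, X=2) weight 1/72
  (W=0, Y=1, Z=1, X=1) weight 1/72
  (W=0, Y=1, Z=1, X=2) weight 1/72
  (W=0, Y=1, Z=2, X=1) weight 1/72
  (W=0, Y=1, Z=2, X=2) weight 1/72
  (W=0, Y=1, Z=3, X=1) weight 1/72
  (W=0, Y=1, Z=3, X=2) weight 1/72
  (W=1, Y=0, Z=0, X=1) weight 1/288
  (W=2, Y=2, Z=0, X=1) weight 1/48
  … 22 more
Group by Y:
  weight(Y=0) = 1/36
  weight(Y=1) = 2/9
  weight(Y=2) = 1/6
Total weight = 1/36 + 2/9 + 1/6 = 5/12
P(Y=0 | obs) = 1/36 / 5/12 = 1/15
P(Y=1 | obs) = 2/9 / 5/12 = 8/15
P(Y=2 | obs) = 1/6 / 5/12 = 2/5

P(Y = 1 | obs) = 8/15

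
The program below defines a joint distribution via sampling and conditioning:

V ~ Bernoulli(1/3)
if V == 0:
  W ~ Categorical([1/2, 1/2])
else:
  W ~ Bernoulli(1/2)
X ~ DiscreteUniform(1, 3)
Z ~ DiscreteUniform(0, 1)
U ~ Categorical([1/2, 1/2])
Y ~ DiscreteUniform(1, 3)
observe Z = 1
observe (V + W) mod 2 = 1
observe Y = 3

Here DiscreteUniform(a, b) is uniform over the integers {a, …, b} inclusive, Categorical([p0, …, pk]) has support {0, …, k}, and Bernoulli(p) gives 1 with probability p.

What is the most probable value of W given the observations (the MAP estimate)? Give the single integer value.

Enumerate traces; 12 have nonzero weight after conditioning:
  (V=0, W=1, X=1, Z=1, U=0, Y=3) weight 1/108
  (V=0, W=1, X=1, Z=1, U=1, Y=3) weight 1/108
  (V=0, W=1, X=2, Z=1, U=0, Y=3) weight 1/108
  (V=0, W=1, X=2, Z=1, U=1, Y=3) weight 1/108
  (V=0, W=1, X=3, Z=1, U=0, Y=3) weight 1/108
  (V=0, W=1, X=3, Z=1, U=1, Y=3) weight 1/108
  (V=1, W=0, X=1, Z=1, U=0, Y=3) weight 1/216
  (V=1, W=0, X=1, Z=1, U=1, Y=3) weight 1/216
  … 4 more
Group by W:
  weight(W=0) = 1/36
  weight(W=1) = 1/18
Total weight = 1/36 + 1/18 = 1/12
P(W=0 | obs) = 1/36 / 1/12 = 1/3
P(W=1 | obs) = 1/18 / 1/12 = 2/3
argmax = 1

argmax_v P(W = v | obs) = 1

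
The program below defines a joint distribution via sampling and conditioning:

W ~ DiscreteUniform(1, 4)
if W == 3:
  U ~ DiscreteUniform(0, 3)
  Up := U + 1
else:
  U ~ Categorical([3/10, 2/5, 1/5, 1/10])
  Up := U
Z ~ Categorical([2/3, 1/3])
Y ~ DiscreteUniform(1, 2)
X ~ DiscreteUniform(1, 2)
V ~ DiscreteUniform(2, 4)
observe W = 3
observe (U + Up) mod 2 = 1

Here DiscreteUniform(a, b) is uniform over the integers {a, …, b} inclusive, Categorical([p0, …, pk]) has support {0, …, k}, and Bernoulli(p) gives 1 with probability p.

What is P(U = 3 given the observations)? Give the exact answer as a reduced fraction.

Enumerate traces; 96 have nonzero weight after conditioning:
  (W=3, U=0, Z=0, Y=1, X=1, V=2) weight 1/288
  (W=3, U=0, Z=0, Y=1, X=1, V=3) weight 1/288
  (W=3, U=0, Z=0, Y=1, X=1, V=4) weight 1/288
  (W=3, U=0, Z=0, Y=1, X=2, V=2) weight 1/288
  (W=3, U=0, Z=0, Y=1, X=2, V=3) weight 1/288
  (W=3, U=0, Z=0, Y=1, X=2, V=4) weight 1/288
  (W=3, U=0, Z=0, Y=2, X=1, V=2) weight 1/288
  (W=3, U=0, Z=0, Y=2, X=1, V=3) weight 1/288
  (W=3, U=1, Z=0, Y=1, X=1, V=2) weight 1/288
  (W=3, U=2, Z=0, Y=1, X=1, V=2) weight 1/288
  … 86 more
Group by U:
  weight(U=0) = 1/16
  weight(U=1) = 1/16
  weight(U=2) = 1/16
  weight(U=3) = 1/16
Total weight = 1/16 + 1/16 + 1/16 + 1/16 = 1/4
P(U=0 | obs) = 1/16 / 1/4 = 1/4
P(U=1 | obs) = 1/16 / 1/4 = 1/4
P(U=2 | obs) = 1/16 / 1/4 = 1/4
P(U=3 | obs) = 1/16 / 1/4 = 1/4

P(U = 3 | obs) = 1/4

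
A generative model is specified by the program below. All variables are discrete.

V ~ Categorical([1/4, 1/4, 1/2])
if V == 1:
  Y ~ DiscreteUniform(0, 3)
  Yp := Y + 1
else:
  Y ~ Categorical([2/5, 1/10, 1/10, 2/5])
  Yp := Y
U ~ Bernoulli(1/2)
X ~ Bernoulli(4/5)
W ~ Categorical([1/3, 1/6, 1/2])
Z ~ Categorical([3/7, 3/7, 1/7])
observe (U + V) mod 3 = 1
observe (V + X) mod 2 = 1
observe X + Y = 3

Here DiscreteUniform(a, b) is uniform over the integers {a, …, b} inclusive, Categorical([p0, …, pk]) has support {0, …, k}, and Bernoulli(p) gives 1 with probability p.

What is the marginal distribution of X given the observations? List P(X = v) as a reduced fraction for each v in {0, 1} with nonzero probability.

P(X=0) = 5/13, P(X=1) = 8/13

Enumerate traces; 18 have nonzero weight after conditioning:
  (V=0, Y=2, U=1, X=1, W=0, Z=0) weight 1/700
  (V=0, Y=2, U=1, X=1, W=0, Z=1) weight 1/700
  (V=0, Y=2, U=1, X=1, W=0, Z=2) weight 1/2100
  (V=0, Y=2, U=1, X=1, W=1, Z=0) weight 1/1400
  (V=0, Y=2, U=1, X=1, W=1, Z=1) weight 1/1400
  (V=0, Y=2, U=1, X=1, W=1, Z=2) weight 1/4200
  (V=0, Y=2, U=1, X=1, W=2, Z=0) weight 3/1400
  (V=0, Y=2, U=1, X=1, W=2, Z=1) weight 3/1400
  (V=1, Y=3, U=0, X=0, W=0, Z=0) weight 1/1120
  … 9 more
Group by X:
  weight(X=0) = 1/160
  weight(X=1) = 1/100
Total weight = 1/160 + 1/100 = 13/800
P(X=0 | obs) = 1/160 / 13/800 = 5/13
P(X=1 | obs) = 1/100 / 13/800 = 8/13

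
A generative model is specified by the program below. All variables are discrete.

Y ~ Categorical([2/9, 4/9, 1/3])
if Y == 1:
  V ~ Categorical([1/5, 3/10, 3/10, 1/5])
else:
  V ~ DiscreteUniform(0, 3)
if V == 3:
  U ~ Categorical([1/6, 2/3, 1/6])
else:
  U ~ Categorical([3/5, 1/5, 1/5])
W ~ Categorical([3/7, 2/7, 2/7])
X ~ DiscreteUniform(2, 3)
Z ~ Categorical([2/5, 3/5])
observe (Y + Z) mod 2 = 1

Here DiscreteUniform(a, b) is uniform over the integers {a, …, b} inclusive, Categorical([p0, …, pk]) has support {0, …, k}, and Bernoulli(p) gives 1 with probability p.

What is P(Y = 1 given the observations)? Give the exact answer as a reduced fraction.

Enumerate traces; 216 have nonzero weight after conditioning:
  (Y=0, V=0, U=0, W=0, X=2, Z=1) weight 3/700
  (Y=0, V=0, U=0, W=0, X=3, Z=1) weight 3/700
  (Y=0, V=0, U=0, W=1, X=2, Z=1) weight 1/350
  (Y=0, V=0, U=0, W=1, X=3, Z=1) weight 1/350
  (Y=0, V=0, U=0, W=2, X=2, Z=1) weight 1/350
  (Y=0, V=0, U=0, W=2, X=3, Z=1) weight 1/350
  (Y=0, V=0, U=1, W=0, X=2, Z=1) weight 1/700
  (Y=0, V=0, U=1, W=0, X=3, Z=1) weight 1/700
  (Y=1, V=0, U=0, W=0, X=2, Z=0) weight 4/875
  (Y=2, V=0, U=0, W=0, X=2, Z=1) weight 9/1400
  … 206 more
Group by Y:
  weight(Y=0) = 2/15
  weight(Y=1) = 8/45
  weight(Y=2) = 1/5
Total weight = 2/15 + 8/45 + 1/5 = 23/45
P(Y=0 | obs) = 2/15 / 23/45 = 6/23
P(Y=1 | obs) = 8/45 / 23/45 = 8/23
P(Y=2 | obs) = 1/5 / 23/45 = 9/23

P(Y = 1 | obs) = 8/23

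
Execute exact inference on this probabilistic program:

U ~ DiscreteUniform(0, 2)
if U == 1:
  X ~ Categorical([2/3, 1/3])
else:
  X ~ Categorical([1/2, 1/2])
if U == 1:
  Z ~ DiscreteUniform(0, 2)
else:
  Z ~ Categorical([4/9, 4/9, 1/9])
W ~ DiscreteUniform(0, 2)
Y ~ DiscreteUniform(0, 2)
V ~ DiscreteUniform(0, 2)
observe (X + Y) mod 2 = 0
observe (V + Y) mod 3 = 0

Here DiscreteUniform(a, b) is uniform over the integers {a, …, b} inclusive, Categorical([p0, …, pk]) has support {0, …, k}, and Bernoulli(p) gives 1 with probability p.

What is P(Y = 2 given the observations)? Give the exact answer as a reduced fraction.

P(Y = 2 | obs) = 5/14

Enumerate traces; 81 have nonzero weight after conditioning:
  (U=0, X=0, Z=0, W=0, Y=0, V=0) weight 2/729
  (U=0, X=0, Z=0, W=0, Y=2, V=1) weight 2/729
  (U=0, X=0, Z=0, W=1, Y=0, V=0) weight 2/729
  (U=0, X=0, Z=0, W=1, Y=2, V=1) weight 2/729
  (U=0, X=0, Z=0, W=2, Y=0, V=0) weight 2/729
  (U=0, X=0, Z=0, W=2, Y=2, V=1) weight 2/729
  (U=0, X=0, Z=1, W=0, Y=0, V=0) weight 2/729
  (U=0, X=0, Z=1, W=0, Y=2, V=1) weight 2/729
  (U=0, X=1, Z=0, W=0, Y=1, V=2) weight 2/729
  … 72 more
Group by Y:
  weight(Y=0) = 5/81
  weight(Y=1) = 4/81
  weight(Y=2) = 5/81
Total weight = 5/81 + 4/81 + 5/81 = 14/81
P(Y=0 | obs) = 5/81 / 14/81 = 5/14
P(Y=1 | obs) = 4/81 / 14/81 = 2/7
P(Y=2 | obs) = 5/81 / 14/81 = 5/14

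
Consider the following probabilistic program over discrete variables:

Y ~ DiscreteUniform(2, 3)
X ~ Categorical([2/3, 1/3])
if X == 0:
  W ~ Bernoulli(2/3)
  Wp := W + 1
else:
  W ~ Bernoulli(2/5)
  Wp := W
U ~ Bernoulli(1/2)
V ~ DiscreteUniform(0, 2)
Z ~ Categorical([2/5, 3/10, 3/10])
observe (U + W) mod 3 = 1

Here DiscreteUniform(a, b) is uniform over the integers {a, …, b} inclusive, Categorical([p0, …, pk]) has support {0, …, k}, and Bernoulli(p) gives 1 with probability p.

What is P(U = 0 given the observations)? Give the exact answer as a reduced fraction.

Enumerate traces; 72 have nonzero weight after conditioning:
  (Y=2, X=0, W=0, U=1, V=0, Z=0) weight 1/135
  (Y=2, X=0, W=0, U=1, V=0, Z=1) weight 1/180
  (Y=2, X=0, W=0, U=1, V=0, Z=2) weight 1/180
  (Y=2, X=0, W=0, U=1, V=1, Z=0) weight 1/135
  (Y=2, X=0, W=0, U=1, V=1, Z=1) weight 1/180
  (Y=2, X=0, W=0, U=1, V=1, Z=2) weight 1/180
  (Y=2, X=0, W=0, U=1, V=2, Z=0) weight 1/135
  (Y=2, X=0, W=0, U=1, V=2, Z=1) weight 1/180
  (Y=2, X=0, W=1, U=0, V=0, Z=0) weight 2/135
  … 63 more
Group by U:
  weight(U=0) = 13/45
  weight(U=1) = 19/90
Total weight = 13/45 + 19/90 = 1/2
P(U=0 | obs) = 13/45 / 1/2 = 26/45
P(U=1 | obs) = 19/90 / 1/2 = 19/45

P(U = 0 | obs) = 26/45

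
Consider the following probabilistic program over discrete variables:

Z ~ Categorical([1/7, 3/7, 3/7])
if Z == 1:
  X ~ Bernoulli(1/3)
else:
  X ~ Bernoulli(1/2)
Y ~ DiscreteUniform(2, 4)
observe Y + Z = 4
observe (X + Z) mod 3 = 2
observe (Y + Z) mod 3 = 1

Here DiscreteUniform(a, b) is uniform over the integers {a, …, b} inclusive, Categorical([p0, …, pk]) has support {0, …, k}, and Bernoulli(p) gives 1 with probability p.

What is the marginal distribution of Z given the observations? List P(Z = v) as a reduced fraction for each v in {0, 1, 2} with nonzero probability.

P(Z=1) = 2/5, P(Z=2) = 3/5

Enumerate traces; 2 have nonzero weight after conditioning:
  (Z=1, X=1, Y=3) weight 1/21
  (Z=2, X=0, Y=2) weight 1/14
Group by Z:
  weight(Z=1) = 1/21
  weight(Z=2) = 1/14
Total weight = 1/21 + 1/14 = 5/42
P(Z=1 | obs) = 1/21 / 5/42 = 2/5
P(Z=2 | obs) = 1/14 / 5/42 = 3/5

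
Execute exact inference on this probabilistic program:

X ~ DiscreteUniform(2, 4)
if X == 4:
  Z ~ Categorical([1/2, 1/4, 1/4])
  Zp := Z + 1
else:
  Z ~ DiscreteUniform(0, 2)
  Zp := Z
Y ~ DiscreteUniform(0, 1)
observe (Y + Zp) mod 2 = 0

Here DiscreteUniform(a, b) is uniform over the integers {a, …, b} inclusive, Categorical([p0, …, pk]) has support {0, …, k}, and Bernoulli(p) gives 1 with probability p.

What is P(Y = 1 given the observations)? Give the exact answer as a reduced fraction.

Enumerate traces; 9 have nonzero weight after conditioning:
  (X=2, Z=0, Y=0) weight 1/18
  (X=2, Z=1, Y=1) weight 1/18
  (X=2, Z=2, Y=0) weight 1/18
  (X=3, Z=0, Y=0) weight 1/18
  (X=3, Z=1, Y=1) weight 1/18
  (X=3, Z=2, Y=0) weight 1/18
  (X=4, Z=0, Y=1) weight 1/12
  (X=4, Z=1, Y=0) weight 1/24
  … 1 more
Group by Y:
  weight(Y=0) = 19/72
  weight(Y=1) = 17/72
Total weight = 19/72 + 17/72 = 1/2
P(Y=0 | obs) = 19/72 / 1/2 = 19/36
P(Y=1 | obs) = 17/72 / 1/2 = 17/36

P(Y = 1 | obs) = 17/36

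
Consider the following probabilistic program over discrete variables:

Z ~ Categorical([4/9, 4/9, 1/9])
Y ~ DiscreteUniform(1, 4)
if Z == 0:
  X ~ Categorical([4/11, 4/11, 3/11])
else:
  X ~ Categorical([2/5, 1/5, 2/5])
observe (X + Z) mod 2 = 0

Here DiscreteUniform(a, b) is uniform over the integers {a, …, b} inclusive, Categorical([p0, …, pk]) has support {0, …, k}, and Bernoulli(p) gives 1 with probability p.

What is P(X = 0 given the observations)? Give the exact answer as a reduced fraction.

Enumerate traces; 20 have nonzero weight after conditioning:
  (Z=0, Y=1, X=0) weight 4/99
  (Z=0, Y=1, X=2) weight 1/33
  (Z=0, Y=2, X=0) weight 4/99
  (Z=0, Y=2, X=2) weight 1/33
  (Z=0, Y=3, X=0) weight 4/99
  (Z=0, Y=3, X=2) weight 1/33
  (Z=0, Y=4, X=0) weight 4/99
  (Z=0, Y=4, X=2) weight 1/33
  (Z=1, Y=1, X=1) weight 1/45
  … 11 more
Group by X:
  weight(X=0) = 34/165
  weight(X=1) = 4/45
  weight(X=2) = 82/495
Total weight = 34/165 + 4/45 + 82/495 = 76/165
P(X=0 | obs) = 34/165 / 76/165 = 17/38
P(X=1 | obs) = 4/45 / 76/165 = 11/57
P(X=2 | obs) = 82/495 / 76/165 = 41/114

P(X = 0 | obs) = 17/38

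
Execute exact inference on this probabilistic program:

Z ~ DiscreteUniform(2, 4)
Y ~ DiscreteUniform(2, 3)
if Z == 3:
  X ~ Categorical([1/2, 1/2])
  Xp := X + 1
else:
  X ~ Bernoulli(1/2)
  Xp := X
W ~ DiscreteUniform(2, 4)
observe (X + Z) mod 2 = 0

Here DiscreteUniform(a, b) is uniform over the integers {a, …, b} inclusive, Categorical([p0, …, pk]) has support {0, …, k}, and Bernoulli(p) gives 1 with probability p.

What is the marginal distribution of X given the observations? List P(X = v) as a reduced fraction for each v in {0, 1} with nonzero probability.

P(X=0) = 2/3, P(X=1) = 1/3

Enumerate traces; 18 have nonzero weight after conditioning:
  (Z=2, Y=2, X=0, W=2) weight 1/36
  (Z=2, Y=2, X=0, W=3) weight 1/36
  (Z=2, Y=2, X=0, W=4) weight 1/36
  (Z=2, Y=3, X=0, W=2) weight 1/36
  (Z=2, Y=3, X=0, W=3) weight 1/36
  (Z=2, Y=3, X=0, W=4) weight 1/36
  (Z=3, Y=2, X=1, W=2) weight 1/36
  (Z=3, Y=2, X=1, W=3) weight 1/36
  … 10 more
Group by X:
  weight(X=0) = 1/3
  weight(X=1) = 1/6
Total weight = 1/3 + 1/6 = 1/2
P(X=0 | obs) = 1/3 / 1/2 = 2/3
P(X=1 | obs) = 1/6 / 1/2 = 1/3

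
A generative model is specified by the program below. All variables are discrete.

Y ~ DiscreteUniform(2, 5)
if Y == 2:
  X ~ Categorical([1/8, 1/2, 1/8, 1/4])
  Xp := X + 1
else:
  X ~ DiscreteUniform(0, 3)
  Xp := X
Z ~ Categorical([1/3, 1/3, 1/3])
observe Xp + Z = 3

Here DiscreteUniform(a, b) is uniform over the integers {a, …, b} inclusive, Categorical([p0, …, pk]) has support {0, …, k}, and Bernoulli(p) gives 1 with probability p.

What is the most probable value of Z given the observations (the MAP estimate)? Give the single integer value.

argmax_v P(Z = v | obs) = 1

Enumerate traces; 12 have nonzero weight after conditioning:
  (Y=2, X=0, Z=2) weight 1/96
  (Y=2, X=1, Z=1) weight 1/24
  (Y=2, X=2, Z=0) weight 1/96
  (Y=3, X=1, Z=2) weight 1/48
  (Y=3, X=2, Z=1) weight 1/48
  (Y=3, X=3, Z=0) weight 1/48
  (Y=4, X=1, Z=2) weight 1/48
  (Y=4, X=2, Z=1) weight 1/48
  … 4 more
Group by Z:
  weight(Z=0) = 7/96
  weight(Z=1) = 5/48
  weight(Z=2) = 7/96
Total weight = 7/96 + 5/48 + 7/96 = 1/4
P(Z=0 | obs) = 7/96 / 1/4 = 7/24
P(Z=1 | obs) = 5/48 / 1/4 = 5/12
P(Z=2 | obs) = 7/96 / 1/4 = 7/24
argmax = 1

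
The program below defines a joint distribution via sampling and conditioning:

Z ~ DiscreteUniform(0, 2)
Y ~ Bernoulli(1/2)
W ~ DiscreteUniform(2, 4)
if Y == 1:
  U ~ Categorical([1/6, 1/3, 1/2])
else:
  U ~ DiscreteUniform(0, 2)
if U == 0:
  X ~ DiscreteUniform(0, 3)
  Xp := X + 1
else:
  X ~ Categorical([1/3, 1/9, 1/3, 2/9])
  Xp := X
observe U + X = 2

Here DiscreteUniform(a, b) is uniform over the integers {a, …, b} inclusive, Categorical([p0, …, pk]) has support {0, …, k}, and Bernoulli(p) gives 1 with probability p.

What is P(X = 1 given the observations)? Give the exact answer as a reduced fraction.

P(X = 1 | obs) = 16/103

Enumerate traces; 54 have nonzero weight after conditioning:
  (Z=0, Y=0, W=2, U=0, X=2) weight 1/216
  (Z=0, Y=0, W=2, U=1, X=1) weight 1/486
  (Z=0, Y=0, W=2, U=2, X=0) weight 1/162
  (Z=0, Y=0, W=3, U=0, X=2) weight 1/216
  (Z=0, Y=0, W=3, U=1, X=1) weight 1/486
  (Z=0, Y=0, W=3, U=2, X=0) weight 1/162
  (Z=0, Y=0, W=4, U=0, X=2) weight 1/216
  (Z=0, Y=0, W=4, U=1, X=1) weight 1/486
  … 46 more
Group by X:
  weight(X=0) = 5/36
  weight(X=1) = 1/27
  weight(X=2) = 1/16
Total weight = 5/36 + 1/27 + 1/16 = 103/432
P(X=0 | obs) = 5/36 / 103/432 = 60/103
P(X=1 | obs) = 1/27 / 103/432 = 16/103
P(X=2 | obs) = 1/16 / 103/432 = 27/103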